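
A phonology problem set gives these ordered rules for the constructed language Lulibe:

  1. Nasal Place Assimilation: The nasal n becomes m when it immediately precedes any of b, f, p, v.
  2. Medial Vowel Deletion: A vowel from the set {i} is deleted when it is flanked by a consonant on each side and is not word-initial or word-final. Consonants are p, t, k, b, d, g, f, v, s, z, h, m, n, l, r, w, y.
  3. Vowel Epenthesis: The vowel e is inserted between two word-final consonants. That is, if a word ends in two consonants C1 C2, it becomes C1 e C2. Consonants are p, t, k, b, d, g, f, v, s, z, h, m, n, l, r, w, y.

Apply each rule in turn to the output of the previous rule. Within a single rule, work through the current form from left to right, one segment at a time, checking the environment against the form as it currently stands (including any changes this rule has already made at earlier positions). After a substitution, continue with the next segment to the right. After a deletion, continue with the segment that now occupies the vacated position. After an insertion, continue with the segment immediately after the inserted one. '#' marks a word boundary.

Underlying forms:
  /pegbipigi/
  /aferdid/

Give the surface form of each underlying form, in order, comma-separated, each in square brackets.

/pegbipigi/:
  1 Nasal Place Assimilation: no change — [pegbipigi]
  2 Medial Vowel Deletion: [pegbipigi] → [pegbpgi]
  3 Vowel Epenthesis: no change — [pegbpgi]
/aferdid/:
  1 Nasal Place Assimilation: no change — [aferdid]
  2 Medial Vowel Deletion: [aferdid] → [aferdd]
  3 Vowel Epenthesis: [aferdd] → [aferded]

[pegbpgi], [aferded]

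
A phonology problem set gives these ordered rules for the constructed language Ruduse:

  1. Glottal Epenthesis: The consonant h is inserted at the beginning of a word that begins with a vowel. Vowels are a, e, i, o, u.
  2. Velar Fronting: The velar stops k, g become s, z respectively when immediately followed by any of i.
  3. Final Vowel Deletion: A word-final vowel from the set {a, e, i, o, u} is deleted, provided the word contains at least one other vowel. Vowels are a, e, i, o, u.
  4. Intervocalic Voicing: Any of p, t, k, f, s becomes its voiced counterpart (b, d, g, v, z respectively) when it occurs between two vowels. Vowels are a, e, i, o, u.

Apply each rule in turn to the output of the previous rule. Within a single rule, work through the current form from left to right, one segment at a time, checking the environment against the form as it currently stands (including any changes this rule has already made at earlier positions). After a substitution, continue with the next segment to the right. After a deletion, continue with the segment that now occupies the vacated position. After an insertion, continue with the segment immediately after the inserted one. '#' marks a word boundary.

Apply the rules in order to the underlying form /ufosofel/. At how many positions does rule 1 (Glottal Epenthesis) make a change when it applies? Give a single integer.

1 Glottal Epenthesis: [ufosofel] → [hufosofel]
2 Velar Fronting: no change — [hufosofel]
3 Final Vowel Deletion: no change — [hufosofel]
4 Intervocalic Voicing: [hufosofel] → [huvozovel]
Rule 1 changed 1 position(s).

1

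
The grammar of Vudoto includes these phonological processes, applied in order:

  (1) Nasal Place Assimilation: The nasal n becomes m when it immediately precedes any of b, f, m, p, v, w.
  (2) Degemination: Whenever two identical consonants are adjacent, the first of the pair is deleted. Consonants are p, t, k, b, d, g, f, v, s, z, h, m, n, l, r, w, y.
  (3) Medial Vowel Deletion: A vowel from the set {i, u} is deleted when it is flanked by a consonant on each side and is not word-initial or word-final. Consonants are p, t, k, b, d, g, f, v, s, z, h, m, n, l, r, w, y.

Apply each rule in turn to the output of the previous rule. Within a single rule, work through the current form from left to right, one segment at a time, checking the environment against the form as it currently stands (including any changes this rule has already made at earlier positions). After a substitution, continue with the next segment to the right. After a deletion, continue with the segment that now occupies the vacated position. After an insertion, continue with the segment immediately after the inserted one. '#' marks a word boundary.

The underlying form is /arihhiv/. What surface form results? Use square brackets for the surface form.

[arhv]

(1) Nasal Place Assimilation: no change — [arihhiv]
(2) Degemination: [arihhiv] → [arihiv]
(3) Medial Vowel Deletion: [arihiv] → [arhv]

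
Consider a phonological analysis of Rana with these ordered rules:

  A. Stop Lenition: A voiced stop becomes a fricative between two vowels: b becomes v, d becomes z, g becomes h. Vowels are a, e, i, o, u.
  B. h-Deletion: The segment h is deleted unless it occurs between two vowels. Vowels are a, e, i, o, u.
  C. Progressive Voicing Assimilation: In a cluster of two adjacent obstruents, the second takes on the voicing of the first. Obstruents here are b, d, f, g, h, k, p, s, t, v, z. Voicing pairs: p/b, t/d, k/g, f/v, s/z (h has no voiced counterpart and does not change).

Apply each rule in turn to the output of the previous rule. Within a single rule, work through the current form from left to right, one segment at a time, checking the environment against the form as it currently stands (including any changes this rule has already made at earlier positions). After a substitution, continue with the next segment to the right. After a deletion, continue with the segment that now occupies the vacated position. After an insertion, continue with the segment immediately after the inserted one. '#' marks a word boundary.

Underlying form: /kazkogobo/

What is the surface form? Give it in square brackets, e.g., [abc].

A Stop Lenition: [kazkogobo] → [kazkohovo]
B h-Deletion: no change — [kazkohovo]
C Progressive Voicing Assimilation: [kazkohovo] → [kazgohovo]

[kazgohovo]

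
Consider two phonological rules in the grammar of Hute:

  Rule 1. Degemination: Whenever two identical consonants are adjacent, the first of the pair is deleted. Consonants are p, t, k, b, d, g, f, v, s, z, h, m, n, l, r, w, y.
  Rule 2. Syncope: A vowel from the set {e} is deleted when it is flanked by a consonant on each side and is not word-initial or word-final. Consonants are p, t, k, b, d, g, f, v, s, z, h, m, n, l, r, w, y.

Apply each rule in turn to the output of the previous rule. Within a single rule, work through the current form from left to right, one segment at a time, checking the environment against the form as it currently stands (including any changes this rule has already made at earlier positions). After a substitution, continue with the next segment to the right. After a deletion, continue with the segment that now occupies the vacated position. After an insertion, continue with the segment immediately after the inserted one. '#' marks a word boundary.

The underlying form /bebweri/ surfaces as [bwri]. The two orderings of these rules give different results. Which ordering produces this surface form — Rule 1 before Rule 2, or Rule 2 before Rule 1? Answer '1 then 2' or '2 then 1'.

2 then 1

Order 1 then 2:
  1 Degemination: no change — [bebweri]
  2 Syncope: [bebweri] → [bbwri]
  result: [bbwri]
Order 2 then 1:
  2 Syncope: [bebweri] → [bbwri]
  1 Degemination: [bbwri] → [bwri]
  result: [bwri]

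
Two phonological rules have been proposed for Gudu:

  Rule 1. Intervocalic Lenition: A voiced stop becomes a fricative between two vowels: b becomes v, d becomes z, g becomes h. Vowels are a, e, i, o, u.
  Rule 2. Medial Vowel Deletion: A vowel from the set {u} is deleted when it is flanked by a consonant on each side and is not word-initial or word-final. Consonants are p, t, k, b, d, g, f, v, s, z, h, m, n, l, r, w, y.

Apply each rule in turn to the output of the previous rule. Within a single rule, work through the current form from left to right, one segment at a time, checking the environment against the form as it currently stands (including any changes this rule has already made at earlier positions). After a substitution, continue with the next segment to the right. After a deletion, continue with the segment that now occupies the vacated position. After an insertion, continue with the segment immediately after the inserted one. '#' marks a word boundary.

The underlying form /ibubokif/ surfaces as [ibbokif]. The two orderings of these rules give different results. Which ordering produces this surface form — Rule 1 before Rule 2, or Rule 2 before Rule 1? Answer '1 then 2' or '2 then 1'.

2 then 1

Order 1 then 2:
  1 Intervocalic Lenition: [ibubokif] → [ivuvokif]
  2 Medial Vowel Deletion: [ivuvokif] → [ivvokif]
  result: [ivvokif]
Order 2 then 1:
  2 Medial Vowel Deletion: [ibubokif] → [ibbokif]
  1 Intervocalic Lenition: no change — [ibbokif]
  result: [ibbokif]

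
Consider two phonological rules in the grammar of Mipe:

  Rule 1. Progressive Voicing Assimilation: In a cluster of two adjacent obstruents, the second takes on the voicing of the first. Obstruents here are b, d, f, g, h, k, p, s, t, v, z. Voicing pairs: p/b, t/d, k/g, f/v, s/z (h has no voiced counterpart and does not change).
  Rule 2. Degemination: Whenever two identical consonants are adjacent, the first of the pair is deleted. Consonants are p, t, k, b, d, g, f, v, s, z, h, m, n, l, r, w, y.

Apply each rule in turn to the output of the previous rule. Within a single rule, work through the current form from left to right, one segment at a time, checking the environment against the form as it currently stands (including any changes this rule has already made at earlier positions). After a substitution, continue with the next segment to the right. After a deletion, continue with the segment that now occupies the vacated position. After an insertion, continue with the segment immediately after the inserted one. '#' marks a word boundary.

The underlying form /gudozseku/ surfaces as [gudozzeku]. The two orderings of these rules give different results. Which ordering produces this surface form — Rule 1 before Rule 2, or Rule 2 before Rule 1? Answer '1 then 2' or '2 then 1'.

2 then 1

Order 1 then 2:
  1 Progressive Voicing Assimilation: [gudozseku] → [gudozzeku]
  2 Degemination: [gudozzeku] → [gudozeku]
  result: [gudozeku]
Order 2 then 1:
  2 Degemination: no change — [gudozseku]
  1 Progressive Voicing Assimilation: [gudozseku] → [gudozzeku]
  result: [gudozzeku]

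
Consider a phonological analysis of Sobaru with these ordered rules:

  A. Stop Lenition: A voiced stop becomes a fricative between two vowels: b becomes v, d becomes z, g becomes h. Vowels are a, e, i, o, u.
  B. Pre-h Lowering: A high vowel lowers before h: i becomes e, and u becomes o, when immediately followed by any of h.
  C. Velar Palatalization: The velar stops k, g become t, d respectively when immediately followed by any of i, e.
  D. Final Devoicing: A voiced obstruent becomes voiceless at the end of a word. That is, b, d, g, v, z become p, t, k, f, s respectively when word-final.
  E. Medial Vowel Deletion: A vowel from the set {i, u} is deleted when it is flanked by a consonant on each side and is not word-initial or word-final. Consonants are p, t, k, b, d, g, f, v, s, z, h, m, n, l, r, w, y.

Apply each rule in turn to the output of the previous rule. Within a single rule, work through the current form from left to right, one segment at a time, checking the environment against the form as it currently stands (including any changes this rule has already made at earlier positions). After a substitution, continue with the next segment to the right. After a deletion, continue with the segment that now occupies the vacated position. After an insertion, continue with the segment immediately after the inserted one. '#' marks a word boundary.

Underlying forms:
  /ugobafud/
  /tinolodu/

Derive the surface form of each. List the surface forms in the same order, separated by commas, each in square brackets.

/ugobafud/:
  A Stop Lenition: [ugobafud] → [uhovafud]
  B Pre-h Lowering: [uhovafud] → [ohovafud]
  C Velar Palatalization: no change — [ohovafud]
  D Final Devoicing: [ohovafud] → [ohovafut]
  E Medial Vowel Deletion: [ohovafut] → [ohovaft]
/tinolodu/:
  A Stop Lenition: [tinolodu] → [tinolozu]
  B Pre-h Lowering: no change — [tinolozu]
  C Velar Palatalization: no change — [tinolozu]
  D Final Devoicing: no change — [tinolozu]
  E Medial Vowel Deletion: [tinolozu] → [tnolozu]

[ohovaft], [tnolozu]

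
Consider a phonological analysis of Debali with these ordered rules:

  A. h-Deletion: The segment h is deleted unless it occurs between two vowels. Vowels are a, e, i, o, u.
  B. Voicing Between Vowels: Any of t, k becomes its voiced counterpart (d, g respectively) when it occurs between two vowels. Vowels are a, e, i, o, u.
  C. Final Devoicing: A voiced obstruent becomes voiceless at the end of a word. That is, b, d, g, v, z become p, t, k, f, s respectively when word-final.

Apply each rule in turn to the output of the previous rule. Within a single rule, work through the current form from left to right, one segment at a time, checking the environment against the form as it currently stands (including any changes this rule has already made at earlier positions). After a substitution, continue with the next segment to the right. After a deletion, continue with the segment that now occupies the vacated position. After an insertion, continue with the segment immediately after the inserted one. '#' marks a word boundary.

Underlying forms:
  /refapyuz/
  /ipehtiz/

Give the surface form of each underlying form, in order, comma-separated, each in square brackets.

[refapyus], [ipedis]

/refapyuz/:
  A h-Deletion: no change — [refapyuz]
  B Voicing Between Vowels: no change — [refapyuz]
  C Final Devoicing: [refapyuz] → [refapyus]
/ipehtiz/:
  A h-Deletion: [ipehtiz] → [ipetiz]
  B Voicing Between Vowels: [ipetiz] → [ipediz]
  C Final Devoicing: [ipediz] → [ipedis]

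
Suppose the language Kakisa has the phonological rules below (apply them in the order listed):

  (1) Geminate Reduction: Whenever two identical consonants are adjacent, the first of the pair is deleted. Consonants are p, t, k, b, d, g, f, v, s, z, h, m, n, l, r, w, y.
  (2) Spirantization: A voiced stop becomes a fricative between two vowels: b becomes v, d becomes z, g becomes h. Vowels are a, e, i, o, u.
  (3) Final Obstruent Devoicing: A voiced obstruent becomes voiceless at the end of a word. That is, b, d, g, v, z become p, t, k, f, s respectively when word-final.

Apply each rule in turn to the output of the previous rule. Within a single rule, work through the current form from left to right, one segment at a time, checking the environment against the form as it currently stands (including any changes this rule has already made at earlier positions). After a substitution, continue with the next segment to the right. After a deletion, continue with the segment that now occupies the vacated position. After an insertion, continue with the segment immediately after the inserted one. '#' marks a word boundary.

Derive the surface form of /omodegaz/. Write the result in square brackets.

(1) Geminate Reduction: no change — [omodegaz]
(2) Spirantization: [omodegaz] → [omozehaz]
(3) Final Obstruent Devoicing: [omozehaz] → [omozehas]

[omozehas]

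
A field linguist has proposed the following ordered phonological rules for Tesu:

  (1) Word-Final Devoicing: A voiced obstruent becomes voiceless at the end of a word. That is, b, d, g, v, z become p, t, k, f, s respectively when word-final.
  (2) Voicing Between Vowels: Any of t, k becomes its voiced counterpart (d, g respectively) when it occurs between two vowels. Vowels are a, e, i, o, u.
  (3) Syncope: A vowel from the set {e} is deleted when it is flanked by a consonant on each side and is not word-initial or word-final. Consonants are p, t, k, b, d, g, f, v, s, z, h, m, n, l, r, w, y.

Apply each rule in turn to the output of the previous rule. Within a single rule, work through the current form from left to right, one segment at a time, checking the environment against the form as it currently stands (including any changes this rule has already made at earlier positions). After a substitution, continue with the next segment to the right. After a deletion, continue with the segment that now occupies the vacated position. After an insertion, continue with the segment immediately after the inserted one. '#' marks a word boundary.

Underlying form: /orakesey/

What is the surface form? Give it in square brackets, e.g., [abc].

[oragsy]

(1) Word-Final Devoicing: no change — [orakesey]
(2) Voicing Between Vowels: [orakesey] → [oragesey]
(3) Syncope: [oragesey] → [oragsy]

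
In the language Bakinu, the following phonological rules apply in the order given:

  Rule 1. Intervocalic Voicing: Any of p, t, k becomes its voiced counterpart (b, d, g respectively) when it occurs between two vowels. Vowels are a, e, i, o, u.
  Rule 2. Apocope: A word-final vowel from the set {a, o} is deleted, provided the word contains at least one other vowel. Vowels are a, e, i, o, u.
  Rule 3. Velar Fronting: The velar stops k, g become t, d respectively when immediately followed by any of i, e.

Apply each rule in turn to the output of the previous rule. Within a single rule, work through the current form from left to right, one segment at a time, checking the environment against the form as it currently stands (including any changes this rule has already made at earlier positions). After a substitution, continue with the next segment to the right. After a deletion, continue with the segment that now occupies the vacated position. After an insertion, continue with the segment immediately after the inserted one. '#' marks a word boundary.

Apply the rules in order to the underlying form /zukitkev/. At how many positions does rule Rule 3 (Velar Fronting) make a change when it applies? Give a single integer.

Rule 1 Intervocalic Voicing: [zukitkev] → [zugitkev]
Rule 2 Apocope: no change — [zugitkev]
Rule 3 Velar Fronting: [zugitkev] → [zudittev]
Rule Rule 3 changed 2 position(s).

2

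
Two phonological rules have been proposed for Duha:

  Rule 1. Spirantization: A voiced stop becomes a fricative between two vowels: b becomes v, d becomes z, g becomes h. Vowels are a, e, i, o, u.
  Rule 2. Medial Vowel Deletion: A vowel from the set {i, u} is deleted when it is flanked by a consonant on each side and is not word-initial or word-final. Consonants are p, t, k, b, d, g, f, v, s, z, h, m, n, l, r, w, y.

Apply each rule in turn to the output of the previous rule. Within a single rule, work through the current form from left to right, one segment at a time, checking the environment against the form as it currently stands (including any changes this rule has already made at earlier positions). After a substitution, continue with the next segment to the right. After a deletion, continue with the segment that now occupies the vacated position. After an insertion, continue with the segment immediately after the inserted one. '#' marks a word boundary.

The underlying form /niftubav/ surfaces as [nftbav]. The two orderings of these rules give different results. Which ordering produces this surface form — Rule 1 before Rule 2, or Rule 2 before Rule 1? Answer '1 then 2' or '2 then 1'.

Order 1 then 2:
  1 Spirantization: [niftubav] → [niftuvav]
  2 Medial Vowel Deletion: [niftuvav] → [nftvav]
  result: [nftvav]
Order 2 then 1:
  2 Medial Vowel Deletion: [niftubav] → [nftbav]
  1 Spirantization: no change — [nftbav]
  result: [nftbav]

2 then 1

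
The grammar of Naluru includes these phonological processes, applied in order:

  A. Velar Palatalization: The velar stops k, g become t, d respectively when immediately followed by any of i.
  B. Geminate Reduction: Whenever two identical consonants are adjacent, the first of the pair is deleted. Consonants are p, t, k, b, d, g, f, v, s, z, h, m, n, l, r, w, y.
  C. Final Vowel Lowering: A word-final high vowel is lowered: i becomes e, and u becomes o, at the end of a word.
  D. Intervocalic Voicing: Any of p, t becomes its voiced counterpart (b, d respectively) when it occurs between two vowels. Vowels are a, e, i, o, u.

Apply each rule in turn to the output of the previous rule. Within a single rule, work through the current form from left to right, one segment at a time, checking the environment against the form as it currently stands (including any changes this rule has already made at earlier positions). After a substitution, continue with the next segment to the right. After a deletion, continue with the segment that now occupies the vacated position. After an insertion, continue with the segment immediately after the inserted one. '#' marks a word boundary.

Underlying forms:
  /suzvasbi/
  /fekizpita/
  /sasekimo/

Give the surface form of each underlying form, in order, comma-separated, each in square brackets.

[suzvasbe], [fedizpida], [sasedimo]

/suzvasbi/:
  A Velar Palatalization: no change — [suzvasbi]
  B Geminate Reduction: no change — [suzvasbi]
  C Final Vowel Lowering: [suzvasbi] → [suzvasbe]
  D Intervocalic Voicing: no change — [suzvasbe]
/fekizpita/:
  A Velar Palatalization: [fekizpita] → [fetizpita]
  B Geminate Reduction: no change — [fetizpita]
  C Final Vowel Lowering: no change — [fetizpita]
  D Intervocalic Voicing: [fetizpita] → [fedizpida]
/sasekimo/:
  A Velar Palatalization: [sasekimo] → [sasetimo]
  B Geminate Reduction: no change — [sasetimo]
  C Final Vowel Lowering: no change — [sasetimo]
  D Intervocalic Voicing: [sasetimo] → [sasedimo]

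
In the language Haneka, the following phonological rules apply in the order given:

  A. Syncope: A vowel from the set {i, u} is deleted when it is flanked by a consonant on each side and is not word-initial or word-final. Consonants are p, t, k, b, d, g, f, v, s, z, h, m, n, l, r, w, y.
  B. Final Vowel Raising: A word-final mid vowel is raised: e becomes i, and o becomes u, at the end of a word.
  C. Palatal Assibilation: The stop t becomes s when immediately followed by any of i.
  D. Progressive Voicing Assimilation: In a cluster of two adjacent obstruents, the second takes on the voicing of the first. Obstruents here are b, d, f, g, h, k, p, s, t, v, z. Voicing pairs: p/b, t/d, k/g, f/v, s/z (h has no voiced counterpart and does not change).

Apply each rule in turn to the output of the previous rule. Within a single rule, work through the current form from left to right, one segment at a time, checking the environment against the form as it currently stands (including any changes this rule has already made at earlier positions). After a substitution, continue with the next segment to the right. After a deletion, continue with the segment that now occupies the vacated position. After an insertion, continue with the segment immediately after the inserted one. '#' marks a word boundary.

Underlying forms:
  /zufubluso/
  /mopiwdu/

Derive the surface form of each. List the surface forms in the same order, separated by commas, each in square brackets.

[zvblsu], [mopwdu]

/zufubluso/:
  A Syncope: [zufubluso] → [zfblso]
  B Final Vowel Raising: [zfblso] → [zfblsu]
  C Palatal Assibilation: no change — [zfblsu]
  D Progressive Voicing Assimilation: [zfblsu] → [zvblsu]
/mopiwdu/:
  A Syncope: [mopiwdu] → [mopwdu]
  B Final Vowel Raising: no change — [mopwdu]
  C Palatal Assibilation: no change — [mopwdu]
  D Progressive Voicing Assimilation: no change — [mopwdu]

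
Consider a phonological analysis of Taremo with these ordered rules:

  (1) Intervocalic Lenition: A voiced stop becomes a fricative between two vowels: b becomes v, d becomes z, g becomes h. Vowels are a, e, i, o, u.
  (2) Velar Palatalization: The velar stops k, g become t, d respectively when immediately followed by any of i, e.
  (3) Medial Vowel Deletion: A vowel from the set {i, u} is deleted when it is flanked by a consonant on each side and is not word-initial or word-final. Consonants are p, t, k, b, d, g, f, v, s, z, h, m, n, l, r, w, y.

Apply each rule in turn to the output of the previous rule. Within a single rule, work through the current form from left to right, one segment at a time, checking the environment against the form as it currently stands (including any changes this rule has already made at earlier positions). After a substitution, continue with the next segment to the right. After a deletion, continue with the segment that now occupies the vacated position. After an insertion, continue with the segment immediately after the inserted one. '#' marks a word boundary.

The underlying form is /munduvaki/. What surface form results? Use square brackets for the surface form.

[mndvati]

(1) Intervocalic Lenition: no change — [munduvaki]
(2) Velar Palatalization: [munduvaki] → [munduvati]
(3) Medial Vowel Deletion: [munduvati] → [mndvati]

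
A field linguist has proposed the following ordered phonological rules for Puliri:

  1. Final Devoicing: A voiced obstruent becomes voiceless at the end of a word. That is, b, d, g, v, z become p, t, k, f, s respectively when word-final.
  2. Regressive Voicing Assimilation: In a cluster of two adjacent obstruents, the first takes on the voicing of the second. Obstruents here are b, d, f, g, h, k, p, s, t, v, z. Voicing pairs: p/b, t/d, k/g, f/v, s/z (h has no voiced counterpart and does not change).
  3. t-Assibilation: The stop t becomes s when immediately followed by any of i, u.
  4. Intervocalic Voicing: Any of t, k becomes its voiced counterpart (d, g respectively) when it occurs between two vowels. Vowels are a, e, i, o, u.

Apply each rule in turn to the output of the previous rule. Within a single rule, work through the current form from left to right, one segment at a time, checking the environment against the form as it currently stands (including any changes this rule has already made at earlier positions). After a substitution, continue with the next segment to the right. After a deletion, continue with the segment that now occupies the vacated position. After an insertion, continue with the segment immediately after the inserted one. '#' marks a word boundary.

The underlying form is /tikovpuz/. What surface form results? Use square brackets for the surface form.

1 Final Devoicing: [tikovpuz] → [tikovpus]
2 Regressive Voicing Assimilation: [tikovpus] → [tikofpus]
3 t-Assibilation: [tikofpus] → [sikofpus]
4 Intervocalic Voicing: [sikofpus] → [sigofpus]

[sigofpus]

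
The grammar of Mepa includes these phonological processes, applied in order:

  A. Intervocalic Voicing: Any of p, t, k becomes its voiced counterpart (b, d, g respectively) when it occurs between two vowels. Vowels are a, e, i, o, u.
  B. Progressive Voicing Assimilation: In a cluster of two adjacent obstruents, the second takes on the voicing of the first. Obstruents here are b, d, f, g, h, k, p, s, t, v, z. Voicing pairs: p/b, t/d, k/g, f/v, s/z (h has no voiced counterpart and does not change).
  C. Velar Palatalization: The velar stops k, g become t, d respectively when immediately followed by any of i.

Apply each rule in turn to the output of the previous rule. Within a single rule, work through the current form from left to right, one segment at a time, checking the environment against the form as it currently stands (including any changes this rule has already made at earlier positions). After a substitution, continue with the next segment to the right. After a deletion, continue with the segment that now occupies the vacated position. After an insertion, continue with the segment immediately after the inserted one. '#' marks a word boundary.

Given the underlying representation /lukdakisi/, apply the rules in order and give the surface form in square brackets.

[luktadisi]

A Intervocalic Voicing: [lukdakisi] → [lukdagisi]
B Progressive Voicing Assimilation: [lukdagisi] → [luktagisi]
C Velar Palatalization: [luktagisi] → [luktadisi]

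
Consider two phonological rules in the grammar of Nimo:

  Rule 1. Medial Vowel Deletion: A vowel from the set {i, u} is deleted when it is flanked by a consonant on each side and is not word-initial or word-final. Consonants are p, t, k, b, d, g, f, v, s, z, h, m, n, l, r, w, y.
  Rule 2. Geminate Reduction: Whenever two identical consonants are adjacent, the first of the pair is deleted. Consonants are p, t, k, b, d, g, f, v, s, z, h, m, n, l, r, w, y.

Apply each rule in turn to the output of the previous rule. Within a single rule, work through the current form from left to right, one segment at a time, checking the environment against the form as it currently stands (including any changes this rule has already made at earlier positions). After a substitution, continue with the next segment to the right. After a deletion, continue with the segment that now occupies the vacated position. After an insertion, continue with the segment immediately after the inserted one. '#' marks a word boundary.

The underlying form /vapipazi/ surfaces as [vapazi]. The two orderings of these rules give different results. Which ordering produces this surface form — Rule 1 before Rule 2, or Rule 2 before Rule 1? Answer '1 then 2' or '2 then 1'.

Order 1 then 2:
  1 Medial Vowel Deletion: [vapipazi] → [vappazi]
  2 Geminate Reduction: [vappazi] → [vapazi]
  result: [vapazi]
Order 2 then 1:
  2 Geminate Reduction: no change — [vapipazi]
  1 Medial Vowel Deletion: [vapipazi] → [vappazi]
  result: [vappazi]

1 then 2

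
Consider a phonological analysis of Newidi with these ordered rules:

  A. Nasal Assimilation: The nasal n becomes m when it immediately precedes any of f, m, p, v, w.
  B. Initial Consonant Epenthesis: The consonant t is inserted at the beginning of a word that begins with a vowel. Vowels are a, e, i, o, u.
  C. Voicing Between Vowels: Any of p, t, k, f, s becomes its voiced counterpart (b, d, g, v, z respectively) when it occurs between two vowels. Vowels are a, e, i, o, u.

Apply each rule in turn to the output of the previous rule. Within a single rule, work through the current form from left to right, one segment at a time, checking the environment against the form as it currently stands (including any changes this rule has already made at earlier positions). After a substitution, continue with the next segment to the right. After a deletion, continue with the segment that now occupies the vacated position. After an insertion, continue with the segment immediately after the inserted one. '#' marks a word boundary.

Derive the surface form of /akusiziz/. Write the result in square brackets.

[taguziziz]

A Nasal Assimilation: no change — [akusiziz]
B Initial Consonant Epenthesis: [akusiziz] → [takusiziz]
C Voicing Between Vowels: [takusiziz] → [taguziziz]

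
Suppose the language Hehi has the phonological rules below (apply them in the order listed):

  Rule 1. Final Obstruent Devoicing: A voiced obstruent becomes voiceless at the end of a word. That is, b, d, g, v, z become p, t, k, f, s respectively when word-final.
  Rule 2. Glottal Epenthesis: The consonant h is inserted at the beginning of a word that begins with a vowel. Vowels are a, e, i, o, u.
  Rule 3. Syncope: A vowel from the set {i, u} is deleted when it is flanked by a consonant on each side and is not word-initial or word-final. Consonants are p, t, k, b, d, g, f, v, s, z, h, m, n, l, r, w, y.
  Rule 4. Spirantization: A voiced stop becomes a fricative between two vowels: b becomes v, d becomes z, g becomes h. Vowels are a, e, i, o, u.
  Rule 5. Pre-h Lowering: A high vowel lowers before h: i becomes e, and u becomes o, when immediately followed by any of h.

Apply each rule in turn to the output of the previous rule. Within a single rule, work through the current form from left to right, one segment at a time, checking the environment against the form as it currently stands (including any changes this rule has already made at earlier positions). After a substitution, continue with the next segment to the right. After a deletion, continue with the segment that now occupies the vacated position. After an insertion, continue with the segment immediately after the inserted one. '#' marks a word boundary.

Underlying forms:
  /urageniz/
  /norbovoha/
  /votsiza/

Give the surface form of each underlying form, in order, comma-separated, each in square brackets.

[hrahens], [norbovoha], [votsza]

/urageniz/:
  Rule 1 Final Obstruent Devoicing: [urageniz] → [uragenis]
  Rule 2 Glottal Epenthesis: [uragenis] → [huragenis]
  Rule 3 Syncope: [huragenis] → [hragens]
  Rule 4 Spirantization: [hragens] → [hrahens]
  Rule 5 Pre-h Lowering: no change — [hrahens]
/norbovoha/:
  Rule 1 Final Obstruent Devoicing: no change — [norbovoha]
  Rule 2 Glottal Epenthesis: no change — [norbovoha]
  Rule 3 Syncope: no change — [norbovoha]
  Rule 4 Spirantization: no change — [norbovoha]
  Rule 5 Pre-h Lowering: no change — [norbovoha]
/votsiza/:
  Rule 1 Final Obstruent Devoicing: no change — [votsiza]
  Rule 2 Glottal Epenthesis: no change — [votsiza]
  Rule 3 Syncope: [votsiza] → [votsza]
  Rule 4 Spirantization: no change — [votsza]
  Rule 5 Pre-h Lowering: no change — [votsza]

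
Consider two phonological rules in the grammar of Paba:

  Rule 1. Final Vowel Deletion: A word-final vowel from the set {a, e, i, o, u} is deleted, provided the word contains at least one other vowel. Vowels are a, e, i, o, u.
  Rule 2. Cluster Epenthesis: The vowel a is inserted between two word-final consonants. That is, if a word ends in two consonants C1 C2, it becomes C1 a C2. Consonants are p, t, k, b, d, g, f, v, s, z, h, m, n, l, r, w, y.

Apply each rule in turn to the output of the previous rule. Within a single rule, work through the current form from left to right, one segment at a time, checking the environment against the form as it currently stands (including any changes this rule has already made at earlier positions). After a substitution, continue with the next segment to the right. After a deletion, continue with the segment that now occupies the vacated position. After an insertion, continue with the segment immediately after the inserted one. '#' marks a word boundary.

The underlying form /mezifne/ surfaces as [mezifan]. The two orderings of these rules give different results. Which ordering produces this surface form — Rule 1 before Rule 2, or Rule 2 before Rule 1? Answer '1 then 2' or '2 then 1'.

1 then 2

Order 1 then 2:
  1 Final Vowel Deletion: [mezifne] → [mezifn]
  2 Cluster Epenthesis: [mezifn] → [mezifan]
  result: [mezifan]
Order 2 then 1:
  2 Cluster Epenthesis: no change — [mezifne]
  1 Final Vowel Deletion: [mezifne] → [mezifn]
  result: [mezifn]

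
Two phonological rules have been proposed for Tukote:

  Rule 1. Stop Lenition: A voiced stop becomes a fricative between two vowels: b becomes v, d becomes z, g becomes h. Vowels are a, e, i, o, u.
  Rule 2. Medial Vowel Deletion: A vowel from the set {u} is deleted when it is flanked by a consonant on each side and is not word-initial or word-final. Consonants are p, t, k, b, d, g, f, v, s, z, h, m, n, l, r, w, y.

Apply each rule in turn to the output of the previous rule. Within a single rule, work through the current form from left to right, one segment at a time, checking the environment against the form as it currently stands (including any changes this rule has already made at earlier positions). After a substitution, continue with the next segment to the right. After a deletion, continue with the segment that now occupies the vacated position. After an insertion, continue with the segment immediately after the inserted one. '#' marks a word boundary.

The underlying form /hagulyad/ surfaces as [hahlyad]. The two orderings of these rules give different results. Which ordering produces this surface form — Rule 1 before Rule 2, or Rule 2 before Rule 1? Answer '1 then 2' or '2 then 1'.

1 then 2

Order 1 then 2:
  1 Stop Lenition: [hagulyad] → [hahulyad]
  2 Medial Vowel Deletion: [hahulyad] → [hahlyad]
  result: [hahlyad]
Order 2 then 1:
  2 Medial Vowel Deletion: [hagulyad] → [haglyad]
  1 Stop Lenition: no change — [haglyad]
  result: [haglyad]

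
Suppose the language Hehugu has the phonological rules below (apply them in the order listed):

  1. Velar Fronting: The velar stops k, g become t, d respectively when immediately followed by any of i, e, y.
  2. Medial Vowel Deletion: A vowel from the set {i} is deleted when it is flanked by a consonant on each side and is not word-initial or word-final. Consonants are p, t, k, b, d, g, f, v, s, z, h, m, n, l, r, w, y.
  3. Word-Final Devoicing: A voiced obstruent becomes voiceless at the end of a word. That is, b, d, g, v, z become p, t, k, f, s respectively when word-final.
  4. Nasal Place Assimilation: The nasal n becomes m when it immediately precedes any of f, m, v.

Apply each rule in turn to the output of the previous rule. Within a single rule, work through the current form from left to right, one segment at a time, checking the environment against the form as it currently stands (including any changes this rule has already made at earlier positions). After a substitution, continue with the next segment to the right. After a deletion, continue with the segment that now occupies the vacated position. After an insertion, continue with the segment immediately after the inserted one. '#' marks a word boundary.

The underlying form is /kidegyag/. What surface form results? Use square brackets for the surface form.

[tdedyak]

1 Velar Fronting: [kidegyag] → [tidedyag]
2 Medial Vowel Deletion: [tidedyag] → [tdedyag]
3 Word-Final Devoicing: [tdedyag] → [tdedyak]
4 Nasal Place Assimilation: no change — [tdedyak]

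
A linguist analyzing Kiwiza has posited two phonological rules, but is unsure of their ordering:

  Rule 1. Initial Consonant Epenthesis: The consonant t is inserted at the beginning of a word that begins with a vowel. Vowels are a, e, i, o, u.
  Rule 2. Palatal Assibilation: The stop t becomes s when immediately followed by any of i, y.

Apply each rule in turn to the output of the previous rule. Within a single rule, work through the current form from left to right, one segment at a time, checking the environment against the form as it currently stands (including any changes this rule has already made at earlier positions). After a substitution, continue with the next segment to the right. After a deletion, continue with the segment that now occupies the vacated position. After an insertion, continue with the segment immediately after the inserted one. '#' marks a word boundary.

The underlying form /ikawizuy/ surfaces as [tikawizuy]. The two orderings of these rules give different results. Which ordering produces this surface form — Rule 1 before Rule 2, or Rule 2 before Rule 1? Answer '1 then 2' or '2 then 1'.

2 then 1

Order 1 then 2:
  1 Initial Consonant Epenthesis: [ikawizuy] → [tikawizuy]
  2 Palatal Assibilation: [tikawizuy] → [sikawizuy]
  result: [sikawizuy]
Order 2 then 1:
  2 Palatal Assibilation: no change — [ikawizuy]
  1 Initial Consonant Epenthesis: [ikawizuy] → [tikawizuy]
  result: [tikawizuy]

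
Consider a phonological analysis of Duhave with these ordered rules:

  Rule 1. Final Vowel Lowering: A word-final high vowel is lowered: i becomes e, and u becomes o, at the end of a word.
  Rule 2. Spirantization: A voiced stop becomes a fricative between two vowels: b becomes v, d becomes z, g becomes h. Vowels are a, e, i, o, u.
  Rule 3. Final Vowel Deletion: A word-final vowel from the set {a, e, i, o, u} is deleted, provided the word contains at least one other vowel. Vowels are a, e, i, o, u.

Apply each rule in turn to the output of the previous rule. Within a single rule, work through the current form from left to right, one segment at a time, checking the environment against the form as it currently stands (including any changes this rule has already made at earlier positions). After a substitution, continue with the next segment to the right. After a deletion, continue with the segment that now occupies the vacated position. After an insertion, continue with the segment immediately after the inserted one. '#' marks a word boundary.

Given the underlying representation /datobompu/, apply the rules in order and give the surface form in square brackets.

[datovomp]

Rule 1 Final Vowel Lowering: [datobompu] → [datobompo]
Rule 2 Spirantization: [datobompo] → [datovompo]
Rule 3 Final Vowel Deletion: [datovompo] → [datovomp]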